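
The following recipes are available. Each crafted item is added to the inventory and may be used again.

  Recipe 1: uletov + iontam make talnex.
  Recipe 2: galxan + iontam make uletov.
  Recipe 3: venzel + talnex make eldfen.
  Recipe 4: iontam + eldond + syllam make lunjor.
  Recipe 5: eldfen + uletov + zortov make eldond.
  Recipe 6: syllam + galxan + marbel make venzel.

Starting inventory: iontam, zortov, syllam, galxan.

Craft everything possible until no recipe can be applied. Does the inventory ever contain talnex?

Using Recipe 2, galxan and iontam make uletov.
Using Recipe 1, uletov and iontam make talnex.

Yes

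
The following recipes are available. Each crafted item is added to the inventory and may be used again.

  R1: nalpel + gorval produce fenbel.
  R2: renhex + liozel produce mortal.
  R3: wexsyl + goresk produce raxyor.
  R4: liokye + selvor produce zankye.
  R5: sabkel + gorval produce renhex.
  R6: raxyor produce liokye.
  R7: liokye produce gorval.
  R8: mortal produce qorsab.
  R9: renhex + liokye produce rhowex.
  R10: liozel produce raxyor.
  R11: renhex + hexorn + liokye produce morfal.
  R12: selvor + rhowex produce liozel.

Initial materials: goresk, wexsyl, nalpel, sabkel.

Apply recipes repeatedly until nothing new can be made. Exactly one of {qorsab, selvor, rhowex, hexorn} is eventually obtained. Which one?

rhowex

wexsyl + goresk → raxyor (R3).
raxyor → liokye (R6).
liokye → gorval (R7).
Using R5, sabkel and gorval make renhex.
renhex + liokye → rhowex (R9).
No rule produces hexorn, and it is not given. qorsab would need mortal (R8), but mortal is never obtained. No rule produces selvor, and it is not given.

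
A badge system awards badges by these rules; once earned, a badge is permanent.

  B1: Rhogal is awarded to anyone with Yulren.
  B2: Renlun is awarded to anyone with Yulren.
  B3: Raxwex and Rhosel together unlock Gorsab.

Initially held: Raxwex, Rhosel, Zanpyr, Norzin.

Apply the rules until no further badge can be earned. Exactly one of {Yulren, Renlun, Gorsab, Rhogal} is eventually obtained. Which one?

Gorsab

With Raxwex and Rhosel, Gorsab is earned (B3).
Rhogal would need Yulren (B1), but Yulren is never earned. No rule produces Yulren, and it is not given. Renlun would need Yulren (B2), but Yulren is never earned.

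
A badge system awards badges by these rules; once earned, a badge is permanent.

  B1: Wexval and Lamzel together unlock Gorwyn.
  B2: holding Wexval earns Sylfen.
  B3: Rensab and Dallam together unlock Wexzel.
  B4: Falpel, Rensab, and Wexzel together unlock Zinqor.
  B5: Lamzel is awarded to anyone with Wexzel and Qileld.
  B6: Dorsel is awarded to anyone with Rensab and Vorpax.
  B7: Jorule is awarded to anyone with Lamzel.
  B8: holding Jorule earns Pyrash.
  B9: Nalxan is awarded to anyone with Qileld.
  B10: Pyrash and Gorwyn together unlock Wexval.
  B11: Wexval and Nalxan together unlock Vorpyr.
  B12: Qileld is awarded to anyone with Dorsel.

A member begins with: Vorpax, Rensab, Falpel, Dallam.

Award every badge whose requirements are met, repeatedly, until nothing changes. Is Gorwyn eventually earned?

No

Gorwyn would need Wexval and Lamzel (B1), but Wexval is never earned.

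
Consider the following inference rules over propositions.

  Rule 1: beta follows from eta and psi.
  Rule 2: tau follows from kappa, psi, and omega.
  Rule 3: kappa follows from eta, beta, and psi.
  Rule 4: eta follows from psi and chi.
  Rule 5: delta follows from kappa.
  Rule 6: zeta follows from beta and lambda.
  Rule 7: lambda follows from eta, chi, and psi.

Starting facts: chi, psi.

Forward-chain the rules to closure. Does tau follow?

No

tau would need kappa, psi, and omega (Rule 2), but omega is never established.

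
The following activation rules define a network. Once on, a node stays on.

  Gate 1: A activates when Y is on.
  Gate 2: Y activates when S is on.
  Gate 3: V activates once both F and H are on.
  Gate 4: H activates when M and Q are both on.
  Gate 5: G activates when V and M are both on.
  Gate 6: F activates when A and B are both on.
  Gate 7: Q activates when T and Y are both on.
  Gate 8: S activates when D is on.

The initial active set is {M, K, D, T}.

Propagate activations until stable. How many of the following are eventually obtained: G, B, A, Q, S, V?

3

Gate 8: D on → S on.
S is on, so Y activates (Gate 2).
Gate 1: Y on → A on.
T and Y are on, so Q activates (Gate 7).
G would need V and M (Gate 5), but V never turns on.
No rule produces B, and it is not given.
A: reached.
Q: reached.
S: reached.
V would need F and H (Gate 3), but F never turns on.
Reached: A, Q, and S — 3 of the 6.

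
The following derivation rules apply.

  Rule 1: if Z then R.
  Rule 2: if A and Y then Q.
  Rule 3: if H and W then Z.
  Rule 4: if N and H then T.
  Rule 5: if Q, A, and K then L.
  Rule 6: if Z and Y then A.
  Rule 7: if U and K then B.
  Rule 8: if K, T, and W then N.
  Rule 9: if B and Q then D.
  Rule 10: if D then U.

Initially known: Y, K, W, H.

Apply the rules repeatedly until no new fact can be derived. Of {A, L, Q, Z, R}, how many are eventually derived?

From H and W, Rule 3 gives Z.
Z and Y hold, so A follows (Rule 6).
Z holds, so R follows (Rule 1).
From A and Y, Rule 2 gives Q.
From Q, A, and K, Rule 5 gives L.
A: reached.
L: reached.
Q: reached.
Z: reached.
R: reached.
All 5 are reached.

5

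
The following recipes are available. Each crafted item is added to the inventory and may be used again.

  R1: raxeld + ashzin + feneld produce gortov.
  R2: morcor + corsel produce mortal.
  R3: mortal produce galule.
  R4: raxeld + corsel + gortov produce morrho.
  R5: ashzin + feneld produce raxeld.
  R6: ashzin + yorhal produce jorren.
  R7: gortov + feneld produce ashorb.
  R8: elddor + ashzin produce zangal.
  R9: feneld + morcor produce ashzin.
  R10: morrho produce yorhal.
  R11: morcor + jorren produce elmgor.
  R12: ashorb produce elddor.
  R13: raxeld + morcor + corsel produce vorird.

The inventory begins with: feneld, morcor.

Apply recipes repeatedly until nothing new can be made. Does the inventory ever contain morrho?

No

morrho would need raxeld, corsel, and gortov (R4), but corsel is never obtained.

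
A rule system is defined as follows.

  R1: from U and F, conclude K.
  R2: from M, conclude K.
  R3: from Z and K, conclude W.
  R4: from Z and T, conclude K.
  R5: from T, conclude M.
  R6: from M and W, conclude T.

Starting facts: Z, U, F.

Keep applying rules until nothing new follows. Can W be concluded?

U and F hold, so K follows (R1).
From Z and K, R3 gives W.

Yes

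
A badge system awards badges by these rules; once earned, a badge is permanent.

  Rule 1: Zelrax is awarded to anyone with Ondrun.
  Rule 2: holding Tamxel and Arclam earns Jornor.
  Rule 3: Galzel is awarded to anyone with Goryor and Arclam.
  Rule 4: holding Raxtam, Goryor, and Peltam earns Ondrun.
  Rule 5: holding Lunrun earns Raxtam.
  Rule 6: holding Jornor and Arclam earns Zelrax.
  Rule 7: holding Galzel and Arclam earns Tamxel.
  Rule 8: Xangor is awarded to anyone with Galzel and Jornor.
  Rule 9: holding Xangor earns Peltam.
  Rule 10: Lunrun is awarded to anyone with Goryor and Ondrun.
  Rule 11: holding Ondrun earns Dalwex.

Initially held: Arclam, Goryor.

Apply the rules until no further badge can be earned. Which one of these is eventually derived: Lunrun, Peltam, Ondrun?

With Goryor and Arclam, Galzel is earned (Rule 3).
With Galzel and Arclam, Tamxel is earned (Rule 7).
With Tamxel and Arclam, Jornor is earned (Rule 2).
With Galzel and Jornor, Xangor is earned (Rule 8).
With Xangor, Peltam is earned (Rule 9).
Ondrun would need Raxtam, Goryor, and Peltam (Rule 4), but Raxtam is never earned. Lunrun would need Goryor and Ondrun (Rule 10), but Ondrun is never earned.

Peltam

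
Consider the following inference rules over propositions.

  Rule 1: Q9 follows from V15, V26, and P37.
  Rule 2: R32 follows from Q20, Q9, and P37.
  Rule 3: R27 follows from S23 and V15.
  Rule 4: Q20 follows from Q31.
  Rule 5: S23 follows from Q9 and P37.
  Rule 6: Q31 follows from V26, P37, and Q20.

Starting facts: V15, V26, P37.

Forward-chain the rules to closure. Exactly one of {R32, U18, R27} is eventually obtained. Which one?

From V15, V26, and P37, Rule 1 gives Q9.
Q9 and P37 hold, so S23 follows (Rule 5).
S23 and V15 hold, so R27 follows (Rule 3).
R32 would need Q20, Q9, and P37 (Rule 2), but Q20 is never established. No rule produces U18, and it is not given.

R27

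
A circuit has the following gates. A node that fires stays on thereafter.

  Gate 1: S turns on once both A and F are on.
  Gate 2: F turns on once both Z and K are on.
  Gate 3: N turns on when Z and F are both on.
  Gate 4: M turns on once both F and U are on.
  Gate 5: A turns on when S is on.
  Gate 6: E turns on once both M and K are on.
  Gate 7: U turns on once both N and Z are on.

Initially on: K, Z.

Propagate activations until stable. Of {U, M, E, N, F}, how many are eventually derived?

5

Z and K are on, so F turns on (Gate 2).
Gate 3: Z and F on → N on.
Gate 7: N and Z on → U on.
F and U are on, so M turns on (Gate 4).
M and K are on, so E turns on (Gate 6).
U: reached.
M: reached.
E: reached.
N: reached.
F: reached.
All 5 are reached.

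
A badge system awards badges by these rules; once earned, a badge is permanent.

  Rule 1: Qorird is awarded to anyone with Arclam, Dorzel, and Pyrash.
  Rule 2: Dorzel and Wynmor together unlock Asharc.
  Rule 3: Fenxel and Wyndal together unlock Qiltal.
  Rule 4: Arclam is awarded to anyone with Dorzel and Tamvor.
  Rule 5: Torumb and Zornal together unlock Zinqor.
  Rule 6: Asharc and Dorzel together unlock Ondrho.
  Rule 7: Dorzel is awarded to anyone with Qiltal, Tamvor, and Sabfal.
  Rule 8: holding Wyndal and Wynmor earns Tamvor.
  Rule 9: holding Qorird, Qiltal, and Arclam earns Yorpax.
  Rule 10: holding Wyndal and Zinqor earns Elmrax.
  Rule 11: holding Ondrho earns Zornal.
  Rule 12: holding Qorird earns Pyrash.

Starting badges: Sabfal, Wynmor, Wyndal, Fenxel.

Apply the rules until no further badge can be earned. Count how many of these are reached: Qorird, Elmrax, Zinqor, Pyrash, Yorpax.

0

Qorird would need Arclam, Dorzel, and Pyrash (Rule 1), but Pyrash is never earned.
Elmrax would need Wyndal and Zinqor (Rule 10), but Zinqor is never earned.
Zinqor would need Torumb and Zornal (Rule 5), but Torumb is never earned.
Pyrash would need Qorird (Rule 12), but Qorird is never earned.
Yorpax would need Qorird, Qiltal, and Arclam (Rule 9), but Qorird is never earned.
None of the 5 are reached.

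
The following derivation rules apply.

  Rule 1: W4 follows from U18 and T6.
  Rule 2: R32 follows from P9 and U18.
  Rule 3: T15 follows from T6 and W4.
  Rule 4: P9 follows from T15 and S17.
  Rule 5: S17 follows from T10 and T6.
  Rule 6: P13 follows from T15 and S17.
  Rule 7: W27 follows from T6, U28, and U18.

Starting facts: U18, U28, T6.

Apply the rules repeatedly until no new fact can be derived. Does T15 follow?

U18 and T6 hold, so W4 follows (Rule 1).
From T6 and W4, Rule 3 gives T15.

Yes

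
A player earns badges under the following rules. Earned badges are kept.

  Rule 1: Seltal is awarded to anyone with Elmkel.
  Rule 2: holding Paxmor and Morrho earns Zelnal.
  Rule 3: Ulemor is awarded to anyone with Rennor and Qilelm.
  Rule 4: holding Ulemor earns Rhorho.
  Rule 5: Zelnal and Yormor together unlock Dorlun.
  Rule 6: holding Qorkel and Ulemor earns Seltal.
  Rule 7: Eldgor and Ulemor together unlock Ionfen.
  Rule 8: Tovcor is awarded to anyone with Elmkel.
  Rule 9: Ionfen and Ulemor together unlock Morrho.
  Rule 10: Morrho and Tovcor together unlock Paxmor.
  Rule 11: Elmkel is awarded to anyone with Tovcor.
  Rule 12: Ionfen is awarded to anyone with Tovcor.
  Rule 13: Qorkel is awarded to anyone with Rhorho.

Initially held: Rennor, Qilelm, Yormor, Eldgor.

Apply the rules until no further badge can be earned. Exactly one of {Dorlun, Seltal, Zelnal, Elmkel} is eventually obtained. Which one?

Seltal

With Rennor and Qilelm, Ulemor is earned (Rule 3).
With Ulemor, Rhorho is earned (Rule 4).
With Rhorho, Qorkel is earned (Rule 13).
With Qorkel and Ulemor, Seltal is earned (Rule 6).
Dorlun would need Zelnal and Yormor (Rule 5), but Zelnal is never earned. Zelnal would need Paxmor and Morrho (Rule 2), but Paxmor is never earned. Elmkel would need Tovcor (Rule 11), but Tovcor is never earned.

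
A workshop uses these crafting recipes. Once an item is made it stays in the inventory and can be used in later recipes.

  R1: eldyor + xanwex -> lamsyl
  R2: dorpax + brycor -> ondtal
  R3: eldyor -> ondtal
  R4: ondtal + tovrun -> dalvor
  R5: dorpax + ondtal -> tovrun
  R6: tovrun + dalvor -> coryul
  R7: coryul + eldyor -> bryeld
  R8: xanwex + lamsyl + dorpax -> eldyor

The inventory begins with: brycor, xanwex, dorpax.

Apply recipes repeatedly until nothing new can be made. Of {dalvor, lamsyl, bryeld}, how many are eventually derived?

dorpax + brycor -> ondtal (R2).
Using R5, dorpax and ondtal make tovrun.
Using R4, ondtal and tovrun make dalvor.
dalvor: reached.
lamsyl would need eldyor and xanwex (R1), but eldyor is never obtained.
bryeld would need coryul and eldyor (R7), but eldyor is never obtained.
Reached: dalvor — 1 of the 3.

1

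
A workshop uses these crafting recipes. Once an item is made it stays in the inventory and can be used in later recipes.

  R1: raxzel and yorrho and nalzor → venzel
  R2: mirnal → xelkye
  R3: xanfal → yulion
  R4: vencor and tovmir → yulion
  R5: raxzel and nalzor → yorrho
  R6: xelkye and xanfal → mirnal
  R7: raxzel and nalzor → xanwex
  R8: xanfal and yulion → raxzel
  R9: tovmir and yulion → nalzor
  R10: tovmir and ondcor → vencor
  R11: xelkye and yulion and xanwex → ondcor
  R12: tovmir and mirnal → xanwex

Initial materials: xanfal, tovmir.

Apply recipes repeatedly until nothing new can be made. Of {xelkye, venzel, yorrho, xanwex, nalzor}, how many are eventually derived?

Using R3, xanfal makes yulion.
Using R9, tovmir and yulion make nalzor.
xanfal and yulion → raxzel (R8).
Using R7, raxzel and nalzor make xanwex.
Using R5, raxzel and nalzor make yorrho.
Using R1, raxzel, yorrho, and nalzor make venzel.
xelkye would need mirnal (R2), but mirnal is never obtained.
venzel: reached.
yorrho: reached.
xanwex: reached.
nalzor: reached.
Reached: venzel, yorrho, xanwex, and nalzor — 4 of the 5.

4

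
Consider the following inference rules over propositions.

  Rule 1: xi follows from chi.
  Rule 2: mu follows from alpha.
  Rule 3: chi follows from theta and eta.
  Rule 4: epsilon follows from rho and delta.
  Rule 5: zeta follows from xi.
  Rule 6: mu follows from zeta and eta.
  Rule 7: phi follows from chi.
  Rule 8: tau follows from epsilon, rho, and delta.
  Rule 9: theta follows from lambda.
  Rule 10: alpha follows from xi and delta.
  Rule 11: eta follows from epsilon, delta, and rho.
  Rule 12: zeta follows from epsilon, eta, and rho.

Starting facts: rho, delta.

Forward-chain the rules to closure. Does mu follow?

rho and delta hold, so epsilon follows (Rule 4).
epsilon, delta, and rho hold, so eta follows (Rule 11).
epsilon, eta, and rho hold, so zeta follows (Rule 12).
From zeta and eta, Rule 6 gives mu.

Yes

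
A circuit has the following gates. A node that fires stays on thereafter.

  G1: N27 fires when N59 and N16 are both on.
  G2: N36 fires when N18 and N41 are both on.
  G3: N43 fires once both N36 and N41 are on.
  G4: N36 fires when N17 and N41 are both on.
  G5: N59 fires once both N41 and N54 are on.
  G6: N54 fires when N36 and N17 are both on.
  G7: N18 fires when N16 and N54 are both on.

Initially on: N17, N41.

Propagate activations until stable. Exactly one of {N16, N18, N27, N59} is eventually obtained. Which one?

G4: N17 and N41 on → N36 on.
N36 and N17 are on, so N54 fires (G6).
G5: N41 and N54 on → N59 on.
N18 would need N16 and N54 (G7), but N16 never turns on. N27 would need N59 and N16 (G1), but N16 never turns on. No rule produces N16, and it is not given.

N59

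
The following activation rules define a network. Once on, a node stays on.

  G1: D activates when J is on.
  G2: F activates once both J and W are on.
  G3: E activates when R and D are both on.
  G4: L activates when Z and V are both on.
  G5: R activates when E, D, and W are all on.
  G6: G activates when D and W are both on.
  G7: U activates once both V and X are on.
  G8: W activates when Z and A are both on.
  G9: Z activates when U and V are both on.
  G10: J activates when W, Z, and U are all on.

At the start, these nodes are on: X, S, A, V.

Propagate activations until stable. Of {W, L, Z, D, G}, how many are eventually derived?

V and X are on, so U activates (G7).
G9: U and V on → Z on.
Z and A are on, so W activates (G8).
Z and V are on, so L activates (G4).
W, Z, and U are on, so J activates (G10).
J is on, so D activates (G1).
D and W are on, so G activates (G6).
W: reached.
L: reached.
Z: reached.
D: reached.
G: reached.
All 5 are reached.

5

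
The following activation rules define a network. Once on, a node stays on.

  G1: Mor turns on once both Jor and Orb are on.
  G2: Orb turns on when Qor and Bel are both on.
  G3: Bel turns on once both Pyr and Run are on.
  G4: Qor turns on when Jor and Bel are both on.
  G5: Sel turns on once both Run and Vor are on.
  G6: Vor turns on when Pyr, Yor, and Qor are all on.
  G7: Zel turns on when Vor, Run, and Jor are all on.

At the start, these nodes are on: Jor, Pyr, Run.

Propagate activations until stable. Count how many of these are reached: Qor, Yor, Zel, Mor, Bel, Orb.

4

G3: Pyr and Run on → Bel on.
Jor and Bel are on, so Qor turns on (G4).
Qor and Bel are on, so Orb turns on (G2).
Jor and Orb are on, so Mor turns on (G1).
Qor: reached.
No rule produces Yor, and it is not given.
Zel would need Vor, Run, and Jor (G7), but Vor never turns on.
Mor: reached.
Bel: reached.
Orb: reached.
Reached: Qor, Mor, Bel, and Orb — 4 of the 6.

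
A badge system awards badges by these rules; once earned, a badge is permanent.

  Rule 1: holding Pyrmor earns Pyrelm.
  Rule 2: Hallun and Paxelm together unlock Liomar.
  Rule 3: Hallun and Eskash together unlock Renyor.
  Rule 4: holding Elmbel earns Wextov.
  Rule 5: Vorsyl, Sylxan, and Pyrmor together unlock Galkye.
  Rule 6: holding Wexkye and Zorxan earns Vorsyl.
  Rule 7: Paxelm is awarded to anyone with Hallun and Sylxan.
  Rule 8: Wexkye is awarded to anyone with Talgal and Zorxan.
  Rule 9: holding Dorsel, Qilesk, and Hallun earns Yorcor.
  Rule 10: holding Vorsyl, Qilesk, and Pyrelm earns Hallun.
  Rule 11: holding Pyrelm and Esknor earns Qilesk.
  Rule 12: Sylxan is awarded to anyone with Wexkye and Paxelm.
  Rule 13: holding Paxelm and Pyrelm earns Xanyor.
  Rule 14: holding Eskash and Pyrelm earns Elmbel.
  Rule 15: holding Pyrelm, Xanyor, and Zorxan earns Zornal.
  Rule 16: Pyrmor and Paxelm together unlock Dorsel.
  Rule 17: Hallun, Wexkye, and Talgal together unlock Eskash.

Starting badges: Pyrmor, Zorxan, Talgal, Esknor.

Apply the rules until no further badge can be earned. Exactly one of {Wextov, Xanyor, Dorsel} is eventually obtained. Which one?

Wextov

With Pyrmor, Pyrelm is earned (Rule 1).
With Talgal and Zorxan, Wexkye is earned (Rule 8).
With Wexkye and Zorxan, Vorsyl is earned (Rule 6).
With Pyrelm and Esknor, Qilesk is earned (Rule 11).
With Vorsyl, Qilesk, and Pyrelm, Hallun is earned (Rule 10).
With Hallun, Wexkye, and Talgal, Eskash is earned (Rule 17).
With Eskash and Pyrelm, Elmbel is earned (Rule 14).
With Elmbel, Wextov is earned (Rule 4).
Xanyor would need Paxelm and Pyrelm (Rule 13), but Paxelm is never earned. Dorsel would need Pyrmor and Paxelm (Rule 16), but Paxelm is never earned.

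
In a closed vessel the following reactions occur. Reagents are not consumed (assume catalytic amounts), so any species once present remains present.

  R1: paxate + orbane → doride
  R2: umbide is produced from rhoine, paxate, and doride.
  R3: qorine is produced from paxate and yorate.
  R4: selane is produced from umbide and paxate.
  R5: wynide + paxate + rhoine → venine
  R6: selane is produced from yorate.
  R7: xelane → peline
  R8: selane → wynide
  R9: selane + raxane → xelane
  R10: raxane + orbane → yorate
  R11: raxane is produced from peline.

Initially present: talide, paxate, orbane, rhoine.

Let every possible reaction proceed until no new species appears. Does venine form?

paxate and orbane present → doride forms (R1).
rhoine, paxate, and doride present → umbide forms (R2).
umbide and paxate present → selane forms (R4).
selane present → wynide forms (R8).
wynide, paxate, and rhoine present → venine forms (R5).

Yes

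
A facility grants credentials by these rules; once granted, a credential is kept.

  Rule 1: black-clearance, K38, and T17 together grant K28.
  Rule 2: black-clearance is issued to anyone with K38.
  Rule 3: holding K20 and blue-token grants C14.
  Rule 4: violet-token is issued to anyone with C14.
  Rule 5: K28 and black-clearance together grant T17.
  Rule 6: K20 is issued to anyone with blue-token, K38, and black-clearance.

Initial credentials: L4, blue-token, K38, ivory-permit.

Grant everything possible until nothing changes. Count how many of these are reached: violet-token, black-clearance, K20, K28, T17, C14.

4

Holding K38 grants black-clearance (Rule 2).
Holding blue-token, K38, and black-clearance grants K20 (Rule 6).
Holding K20 and blue-token grants C14 (Rule 3).
Holding C14 grants violet-token (Rule 4).
violet-token: reached.
black-clearance: reached.
K20: reached.
K28 would need black-clearance, K38, and T17 (Rule 1), but T17 is never granted.
T17 would need K28 and black-clearance (Rule 5), but K28 is never granted.
C14: reached.
Reached: violet-token, black-clearance, K20, and C14 — 4 of the 6.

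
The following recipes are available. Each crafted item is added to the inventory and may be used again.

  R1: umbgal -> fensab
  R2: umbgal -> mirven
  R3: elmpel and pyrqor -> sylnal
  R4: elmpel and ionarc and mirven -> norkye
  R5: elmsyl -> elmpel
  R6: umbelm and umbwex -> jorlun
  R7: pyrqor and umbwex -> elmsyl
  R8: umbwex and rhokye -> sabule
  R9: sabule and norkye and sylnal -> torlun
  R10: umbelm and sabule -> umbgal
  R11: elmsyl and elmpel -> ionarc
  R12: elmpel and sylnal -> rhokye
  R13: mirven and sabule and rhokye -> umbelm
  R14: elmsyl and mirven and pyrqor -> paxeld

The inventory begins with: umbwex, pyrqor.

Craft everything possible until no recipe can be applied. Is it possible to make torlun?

torlun would need sabule, norkye, and sylnal (R9), but norkye is never obtained.

No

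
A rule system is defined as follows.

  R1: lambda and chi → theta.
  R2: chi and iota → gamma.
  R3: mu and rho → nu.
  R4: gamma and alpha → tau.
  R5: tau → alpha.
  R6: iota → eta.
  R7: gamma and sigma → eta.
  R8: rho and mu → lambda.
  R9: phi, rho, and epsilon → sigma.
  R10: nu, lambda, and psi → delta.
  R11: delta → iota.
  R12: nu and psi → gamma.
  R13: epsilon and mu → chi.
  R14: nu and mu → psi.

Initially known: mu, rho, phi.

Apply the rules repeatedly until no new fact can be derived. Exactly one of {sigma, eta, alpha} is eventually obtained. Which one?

From mu and rho, R3 gives nu.
From rho and mu, R8 gives lambda.
From nu and mu, R14 gives psi.
nu, lambda, and psi hold, so delta follows (R10).
delta holds, so iota follows (R11).
From iota, R6 gives eta.
sigma would need phi, rho, and epsilon (R9), but epsilon is never established. alpha would need tau (R5), but tau is never established.

eta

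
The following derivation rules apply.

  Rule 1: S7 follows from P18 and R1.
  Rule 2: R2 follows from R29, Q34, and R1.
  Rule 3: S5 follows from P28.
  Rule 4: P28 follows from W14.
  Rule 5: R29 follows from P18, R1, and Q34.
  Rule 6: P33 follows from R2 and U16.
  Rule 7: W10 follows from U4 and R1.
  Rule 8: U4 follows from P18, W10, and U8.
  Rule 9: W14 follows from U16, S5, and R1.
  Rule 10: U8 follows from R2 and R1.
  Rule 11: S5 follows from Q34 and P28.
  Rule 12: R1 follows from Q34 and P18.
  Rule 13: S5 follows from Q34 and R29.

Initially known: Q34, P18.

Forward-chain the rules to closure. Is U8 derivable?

From Q34 and P18, Rule 12 gives R1.
From P18, R1, and Q34, Rule 5 gives R29.
From R29, Q34, and R1, Rule 2 gives R2.
R2 and R1 hold, so U8 follows (Rule 10).

Yes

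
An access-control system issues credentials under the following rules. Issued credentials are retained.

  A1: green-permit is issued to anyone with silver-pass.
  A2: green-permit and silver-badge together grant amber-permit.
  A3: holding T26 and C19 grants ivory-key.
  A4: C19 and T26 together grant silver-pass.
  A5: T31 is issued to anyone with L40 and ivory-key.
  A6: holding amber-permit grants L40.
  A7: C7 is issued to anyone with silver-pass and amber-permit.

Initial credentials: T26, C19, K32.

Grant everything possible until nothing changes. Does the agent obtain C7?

No

C7 would need silver-pass and amber-permit (A7), but amber-permit is never granted.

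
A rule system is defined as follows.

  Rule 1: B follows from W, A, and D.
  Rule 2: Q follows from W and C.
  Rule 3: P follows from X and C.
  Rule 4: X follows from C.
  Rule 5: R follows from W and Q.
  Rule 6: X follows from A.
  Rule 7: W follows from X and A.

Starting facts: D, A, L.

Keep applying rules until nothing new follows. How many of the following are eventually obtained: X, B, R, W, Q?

From A, Rule 6 gives X.
From X and A, Rule 7 gives W.
From W, A, and D, Rule 1 gives B.
X: reached.
B: reached.
R would need W and Q (Rule 5), but Q is never established.
W: reached.
Q would need W and C (Rule 2), but C is never established.
Reached: X, B, and W — 3 of the 5.

3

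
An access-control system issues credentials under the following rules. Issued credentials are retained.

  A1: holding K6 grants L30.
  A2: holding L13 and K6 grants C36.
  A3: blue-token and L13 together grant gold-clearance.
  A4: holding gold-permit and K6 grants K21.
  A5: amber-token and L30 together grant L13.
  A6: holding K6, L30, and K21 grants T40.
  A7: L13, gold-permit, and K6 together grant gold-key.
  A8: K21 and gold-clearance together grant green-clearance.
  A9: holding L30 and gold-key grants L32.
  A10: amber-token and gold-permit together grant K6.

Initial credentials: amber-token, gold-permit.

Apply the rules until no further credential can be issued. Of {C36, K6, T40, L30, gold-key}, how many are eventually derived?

5

Holding amber-token and gold-permit grants K6 (A10).
Holding K6 grants L30 (A1).
Holding gold-permit and K6 grants K21 (A4).
Holding amber-token and L30 grants L13 (A5).
Holding K6, L30, and K21 grants T40 (A6).
Holding L13 and K6 grants C36 (A2).
Holding L13, gold-permit, and K6 grants gold-key (A7).
C36: reached.
K6: reached.
T40: reached.
L30: reached.
gold-key: reached.
All 5 are reached.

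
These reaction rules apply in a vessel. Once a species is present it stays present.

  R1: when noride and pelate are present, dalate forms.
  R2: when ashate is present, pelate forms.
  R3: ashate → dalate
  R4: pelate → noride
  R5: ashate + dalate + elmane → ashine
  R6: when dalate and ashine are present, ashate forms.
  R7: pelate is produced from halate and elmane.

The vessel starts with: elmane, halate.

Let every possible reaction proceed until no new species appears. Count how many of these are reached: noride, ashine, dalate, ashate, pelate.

halate and elmane present → pelate forms (R7).
pelate present → noride forms (R4).
noride and pelate present → dalate forms (R1).
noride: reached.
ashine would need ashate, dalate, and elmane (R5), but ashate never forms.
dalate: reached.
ashate would need dalate and ashine (R6), but ashine never forms.
pelate: reached.
Reached: noride, dalate, and pelate — 3 of the 5.

3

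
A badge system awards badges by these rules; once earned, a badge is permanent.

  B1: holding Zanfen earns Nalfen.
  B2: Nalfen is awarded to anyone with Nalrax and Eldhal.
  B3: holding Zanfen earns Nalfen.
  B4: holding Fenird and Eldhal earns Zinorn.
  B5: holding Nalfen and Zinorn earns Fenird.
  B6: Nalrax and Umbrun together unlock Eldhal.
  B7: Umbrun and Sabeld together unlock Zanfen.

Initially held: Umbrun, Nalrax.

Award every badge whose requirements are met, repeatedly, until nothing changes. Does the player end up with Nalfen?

With Nalrax and Umbrun, Eldhal is earned (B6).
With Nalrax and Eldhal, Nalfen is earned (B2).

Yes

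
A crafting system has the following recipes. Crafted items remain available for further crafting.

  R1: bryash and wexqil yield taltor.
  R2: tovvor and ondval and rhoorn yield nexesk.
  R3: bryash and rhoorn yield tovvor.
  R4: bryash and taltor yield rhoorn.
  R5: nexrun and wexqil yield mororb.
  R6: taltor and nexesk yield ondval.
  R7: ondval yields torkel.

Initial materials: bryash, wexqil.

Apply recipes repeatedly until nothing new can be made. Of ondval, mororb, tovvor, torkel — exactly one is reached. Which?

tovvor

bryash and wexqil → taltor (R1).
Using R4, bryash and taltor make rhoorn.
Using R3, bryash and rhoorn make tovvor.
ondval would need taltor and nexesk (R6), but nexesk is never obtained. torkel would need ondval (R7), but ondval is never obtained. mororb would need nexrun and wexqil (R5), but nexrun is never obtained.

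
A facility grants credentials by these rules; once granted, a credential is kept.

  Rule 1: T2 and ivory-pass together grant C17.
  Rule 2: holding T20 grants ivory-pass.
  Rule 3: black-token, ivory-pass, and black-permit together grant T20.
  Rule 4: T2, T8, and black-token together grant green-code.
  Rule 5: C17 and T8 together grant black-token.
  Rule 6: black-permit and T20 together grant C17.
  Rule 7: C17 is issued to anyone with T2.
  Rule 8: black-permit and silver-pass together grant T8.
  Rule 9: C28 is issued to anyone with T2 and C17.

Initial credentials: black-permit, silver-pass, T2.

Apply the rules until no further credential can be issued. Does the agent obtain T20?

T20 would need black-token, ivory-pass, and black-permit (Rule 3), but ivory-pass is never granted.

No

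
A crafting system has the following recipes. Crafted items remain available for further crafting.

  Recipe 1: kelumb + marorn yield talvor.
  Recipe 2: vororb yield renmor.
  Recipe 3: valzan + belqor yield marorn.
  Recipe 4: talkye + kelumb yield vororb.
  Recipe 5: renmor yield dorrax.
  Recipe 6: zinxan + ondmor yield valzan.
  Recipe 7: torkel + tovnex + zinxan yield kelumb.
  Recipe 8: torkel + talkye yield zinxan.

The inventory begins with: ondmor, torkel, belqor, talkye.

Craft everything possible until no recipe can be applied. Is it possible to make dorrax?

dorrax would need renmor (Recipe 5), but renmor is never obtained.

No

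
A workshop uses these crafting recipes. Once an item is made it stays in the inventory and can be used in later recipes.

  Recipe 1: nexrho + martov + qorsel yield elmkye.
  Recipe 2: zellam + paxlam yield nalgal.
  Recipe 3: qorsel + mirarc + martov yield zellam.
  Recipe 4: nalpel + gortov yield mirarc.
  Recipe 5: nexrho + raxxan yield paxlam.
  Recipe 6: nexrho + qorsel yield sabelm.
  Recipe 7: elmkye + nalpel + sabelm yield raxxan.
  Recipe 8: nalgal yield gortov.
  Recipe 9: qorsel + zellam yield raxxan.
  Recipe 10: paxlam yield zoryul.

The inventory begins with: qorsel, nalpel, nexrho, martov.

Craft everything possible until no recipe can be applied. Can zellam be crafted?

zellam would need qorsel, mirarc, and martov (Recipe 3), but mirarc is never obtained.

No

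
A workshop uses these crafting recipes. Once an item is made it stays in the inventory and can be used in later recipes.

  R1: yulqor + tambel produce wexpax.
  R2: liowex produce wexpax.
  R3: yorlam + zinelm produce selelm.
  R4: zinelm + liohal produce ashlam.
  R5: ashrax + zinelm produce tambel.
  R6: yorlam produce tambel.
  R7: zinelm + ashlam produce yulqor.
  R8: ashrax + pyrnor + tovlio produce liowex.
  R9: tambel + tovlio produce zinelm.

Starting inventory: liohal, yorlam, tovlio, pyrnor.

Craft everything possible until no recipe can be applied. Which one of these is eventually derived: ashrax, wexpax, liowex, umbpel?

yorlam → tambel (R6).
tambel + tovlio → zinelm (R9).
Using R4, zinelm and liohal make ashlam.
zinelm + ashlam → yulqor (R7).
Using R1, yulqor and tambel make wexpax.
No rule produces umbpel, and it is not given. No rule produces ashrax, and it is not given. liowex would need ashrax, pyrnor, and tovlio (R8), but ashrax is never obtained.

wexpax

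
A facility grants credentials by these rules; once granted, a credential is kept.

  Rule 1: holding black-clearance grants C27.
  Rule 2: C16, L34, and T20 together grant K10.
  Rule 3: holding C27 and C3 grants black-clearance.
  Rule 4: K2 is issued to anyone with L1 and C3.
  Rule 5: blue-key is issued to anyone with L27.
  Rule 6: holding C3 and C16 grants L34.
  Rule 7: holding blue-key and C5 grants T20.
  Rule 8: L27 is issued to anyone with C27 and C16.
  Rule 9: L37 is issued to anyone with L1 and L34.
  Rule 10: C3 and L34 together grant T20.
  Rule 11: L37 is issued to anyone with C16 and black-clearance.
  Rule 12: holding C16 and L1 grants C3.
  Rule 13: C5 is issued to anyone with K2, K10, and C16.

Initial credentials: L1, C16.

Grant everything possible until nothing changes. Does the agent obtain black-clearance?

No

black-clearance would need C27 and C3 (Rule 3), but C27 is never granted.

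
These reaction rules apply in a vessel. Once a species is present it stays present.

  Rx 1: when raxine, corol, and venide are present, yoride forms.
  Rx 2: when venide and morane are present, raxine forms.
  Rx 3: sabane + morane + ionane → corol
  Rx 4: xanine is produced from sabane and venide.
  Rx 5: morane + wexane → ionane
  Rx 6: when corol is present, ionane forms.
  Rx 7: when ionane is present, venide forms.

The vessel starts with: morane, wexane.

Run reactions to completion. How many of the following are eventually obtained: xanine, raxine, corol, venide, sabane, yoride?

2

morane and wexane present → ionane forms (Rx 5).
ionane present → venide forms (Rx 7).
venide and morane present → raxine forms (Rx 2).
xanine would need sabane and venide (Rx 4), but sabane never forms.
raxine: reached.
corol would need sabane, morane, and ionane (Rx 3), but sabane never forms.
venide: reached.
No rule produces sabane, and it is not given.
yoride would need raxine, corol, and venide (Rx 1), but corol never forms.
Reached: raxine and venide — 2 of the 6.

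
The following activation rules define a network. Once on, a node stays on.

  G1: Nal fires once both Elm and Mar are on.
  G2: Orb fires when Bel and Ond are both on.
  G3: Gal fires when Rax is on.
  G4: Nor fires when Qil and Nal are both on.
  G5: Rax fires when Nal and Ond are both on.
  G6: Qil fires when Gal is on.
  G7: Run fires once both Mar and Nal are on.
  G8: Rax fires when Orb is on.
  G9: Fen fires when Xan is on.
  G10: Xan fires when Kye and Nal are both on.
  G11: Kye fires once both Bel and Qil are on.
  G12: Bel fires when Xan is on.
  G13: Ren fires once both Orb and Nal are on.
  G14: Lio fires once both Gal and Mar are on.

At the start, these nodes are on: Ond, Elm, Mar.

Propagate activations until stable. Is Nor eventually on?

Elm and Mar are on, so Nal fires (G1).
Nal and Ond are on, so Rax fires (G5).
G3: Rax on → Gal on.
Gal is on, so Qil fires (G6).
Qil and Nal are on, so Nor fires (G4).

Yes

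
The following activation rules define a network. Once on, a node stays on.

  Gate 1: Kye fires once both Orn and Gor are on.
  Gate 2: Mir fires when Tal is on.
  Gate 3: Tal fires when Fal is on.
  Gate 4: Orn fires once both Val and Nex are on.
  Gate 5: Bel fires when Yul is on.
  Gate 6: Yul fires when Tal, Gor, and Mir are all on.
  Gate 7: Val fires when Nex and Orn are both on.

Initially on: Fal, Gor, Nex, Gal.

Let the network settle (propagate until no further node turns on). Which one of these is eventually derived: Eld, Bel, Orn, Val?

Gate 3: Fal on → Tal on.
Gate 2: Tal on → Mir on.
Tal, Gor, and Mir are on, so Yul fires (Gate 6).
Gate 5: Yul on → Bel on.
Orn would need Val and Nex (Gate 4), but Val never turns on. No rule produces Eld, and it is not given. Val would need Nex and Orn (Gate 7), but Orn never turns on.

Bel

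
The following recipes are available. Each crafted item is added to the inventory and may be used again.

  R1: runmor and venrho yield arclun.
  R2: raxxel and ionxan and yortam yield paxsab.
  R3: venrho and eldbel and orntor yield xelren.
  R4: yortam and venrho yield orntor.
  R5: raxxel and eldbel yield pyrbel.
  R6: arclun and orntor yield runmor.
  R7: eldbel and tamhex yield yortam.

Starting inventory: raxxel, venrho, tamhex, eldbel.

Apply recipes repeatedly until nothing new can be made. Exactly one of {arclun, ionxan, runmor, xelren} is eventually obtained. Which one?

xelren

Using R7, eldbel and tamhex make yortam.
Using R4, yortam and venrho make orntor.
venrho and eldbel and orntor → xelren (R3).
No rule produces ionxan, and it is not given. arclun would need runmor and venrho (R1), but runmor is never obtained. runmor would need arclun and orntor (R6), but arclun is never obtained.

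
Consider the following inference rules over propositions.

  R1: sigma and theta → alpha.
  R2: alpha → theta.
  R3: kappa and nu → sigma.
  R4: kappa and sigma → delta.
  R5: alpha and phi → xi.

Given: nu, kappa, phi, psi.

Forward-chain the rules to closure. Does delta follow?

kappa and nu hold, so sigma follows (R3).
From kappa and sigma, R4 gives delta.

Yes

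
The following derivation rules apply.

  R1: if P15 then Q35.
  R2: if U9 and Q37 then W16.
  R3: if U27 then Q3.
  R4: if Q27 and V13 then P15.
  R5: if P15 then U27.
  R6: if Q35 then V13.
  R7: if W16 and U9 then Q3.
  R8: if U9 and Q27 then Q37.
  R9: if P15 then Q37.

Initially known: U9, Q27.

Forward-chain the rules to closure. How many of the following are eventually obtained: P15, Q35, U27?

P15 would need Q27 and V13 (R4), but V13 is never established.
Q35 would need P15 (R1), but P15 is never established.
U27 would need P15 (R5), but P15 is never established.
None of the 3 are reached.

0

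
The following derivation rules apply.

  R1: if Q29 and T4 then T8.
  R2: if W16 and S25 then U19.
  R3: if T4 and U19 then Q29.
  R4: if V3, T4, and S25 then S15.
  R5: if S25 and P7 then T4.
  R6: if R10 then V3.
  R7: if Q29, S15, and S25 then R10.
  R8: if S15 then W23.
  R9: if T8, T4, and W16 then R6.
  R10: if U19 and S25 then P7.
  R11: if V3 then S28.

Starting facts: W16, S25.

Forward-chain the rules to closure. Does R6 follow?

Yes

W16 and S25 hold, so U19 follows (R2).
U19 and S25 hold, so P7 follows (R10).
S25 and P7 hold, so T4 follows (R5).
T4 and U19 hold, so Q29 follows (R3).
From Q29 and T4, R1 gives T8.
T8, T4, and W16 hold, so R6 follows (R9).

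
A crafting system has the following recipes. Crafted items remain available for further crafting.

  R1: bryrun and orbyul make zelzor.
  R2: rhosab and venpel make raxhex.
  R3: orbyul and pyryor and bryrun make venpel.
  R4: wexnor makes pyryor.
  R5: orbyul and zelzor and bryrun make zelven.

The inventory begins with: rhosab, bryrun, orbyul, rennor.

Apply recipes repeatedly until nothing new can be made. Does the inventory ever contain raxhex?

raxhex would need rhosab and venpel (R2), but venpel is never obtained.

No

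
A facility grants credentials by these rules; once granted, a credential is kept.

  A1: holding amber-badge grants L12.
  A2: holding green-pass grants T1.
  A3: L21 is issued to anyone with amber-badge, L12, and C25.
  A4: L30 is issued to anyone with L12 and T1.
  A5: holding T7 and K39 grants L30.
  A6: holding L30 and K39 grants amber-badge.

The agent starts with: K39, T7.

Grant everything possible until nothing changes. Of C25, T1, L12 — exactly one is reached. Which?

Holding T7 and K39 grants L30 (A5).
Holding L30 and K39 grants amber-badge (A6).
Holding amber-badge grants L12 (A1).
No rule produces C25, and it is not given. T1 would need green-pass (A2), but green-pass is never granted.

L12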